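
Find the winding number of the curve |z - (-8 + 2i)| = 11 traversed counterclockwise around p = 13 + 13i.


Step 1: Center c = (-8, 2), radius = 11
Step 2: |p - c|^2 = 21^2 + 11^2 = 562
Step 3: r^2 = 121
Step 4: |p-c| > r so winding number = 0

0


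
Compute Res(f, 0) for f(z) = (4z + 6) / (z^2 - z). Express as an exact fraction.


Step 1: Q(z) = z^2 - z = (z)(z - 1)
Step 2: Q'(z) = 2z - 1
Step 3: Q'(0) = -1, P(0) = 6
Step 4: Res = P(0)/Q'(0) = 6/(-1) = -6

-6


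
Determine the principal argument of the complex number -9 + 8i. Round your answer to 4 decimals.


Step 1: z = -9 + 8i
Step 2: arg(z) = atan2(8, -9)
Step 3: arg(z) = 2.415

2.415


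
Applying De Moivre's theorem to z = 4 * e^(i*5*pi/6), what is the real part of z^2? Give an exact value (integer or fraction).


Step 1: By De Moivre's theorem, z^2 = 4^2 * e^(i*2*5*pi/6) = 16 * (cos(5*pi/3) + i*sin(5*pi/3))
Step 2: |z|^2 = 4^2 = 16
Step 3: The angle 5*pi/3 already lies in [0, 2*pi)
Step 4: cos(5*pi/3) = 1/2
Step 5: Re(z^2) = 16 * 1/2 = 8

8


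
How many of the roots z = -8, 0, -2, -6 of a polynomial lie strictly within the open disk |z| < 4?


Step 1: Check each root:
  z = -8: |-8| = 8 >= 4
  z = 0: |0| = 0 < 4
  z = -2: |-2| = 2 < 4
  z = -6: |-6| = 6 >= 4
Step 2: Count = 2

2


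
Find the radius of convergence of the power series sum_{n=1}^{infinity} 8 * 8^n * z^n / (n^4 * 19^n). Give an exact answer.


Step 1: General term a_n = 8 * 8^n / (n^4 * 19^n)
Step 2: By the root test, |a_n|^(1/n) = 8^(1/n) * 8 / (n^(4/n) * 19) -> 8/19 as n -> infinity (since 8^(1/n) -> 1 and n^(4/n) -> 1)
Step 3: R = 1/lim|a_n|^(1/n) = 19/8

19/8


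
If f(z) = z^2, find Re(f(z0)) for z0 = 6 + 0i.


Step 1: z0 = 6 + 0i
Step 2: z0^2 = 6^2 - 0^2 + 0i
Step 3: real part = 36 - 0 = 36

36


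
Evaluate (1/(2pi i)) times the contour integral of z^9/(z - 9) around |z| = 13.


Step 1: f(z) = z^9, a = 9 is inside |z| = 13
Step 2: By Cauchy integral formula: (1/(2pi*i)) * integral = f(a)
Step 3: f(9) = 9^9 = 387420489

387420489


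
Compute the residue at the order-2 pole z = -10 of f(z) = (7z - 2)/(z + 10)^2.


Step 1: Pole of order 2 at z = -10
Step 2: Res = lim d/dz [(z + 10)^2 * f(z)] as z -> -10
Step 3: (z + 10)^2 * f(z) = 7z - 2
Step 4: d/dz[7z - 2] = 7

7


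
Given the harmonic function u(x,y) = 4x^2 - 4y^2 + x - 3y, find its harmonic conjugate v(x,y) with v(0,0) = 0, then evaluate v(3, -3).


Step 1: v_x = -u_y = 8y + 3
Step 2: v_y = u_x = 8x + 1
Step 3: v = 8xy + 3x + y + C
Step 4: v(0,0) = 0 => C = 0
Step 5: v(3, -3) = -66

-66


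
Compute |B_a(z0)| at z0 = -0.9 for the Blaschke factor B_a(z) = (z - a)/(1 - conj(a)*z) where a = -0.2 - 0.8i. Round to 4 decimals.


Step 1: Numerator z0 - a = -0.9 - (-0.2 - 0.8i) = -0.7 + 0.8i
Step 2: Denominator 1 - conj(a)*z0 = 1 - (-0.2 + 0.8i)*(-0.9) = 0.82 + 0.72i
Step 3: |z0 - a|^2 = (-0.7)^2 + 0.8^2 = 1.13; |1 - conj(a)*z0|^2 = 0.82^2 + 0.72^2 = 1.1908
Step 4: |B_a(-0.9)| = sqrt(1.13 / 1.1908) = sqrt(0.948942)
Step 5: = 0.9741

0.9741


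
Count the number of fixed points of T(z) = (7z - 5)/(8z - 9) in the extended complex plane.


Step 1: Fixed points satisfy T(z) = z
Step 2: 8z^2 - 16z + 5 = 0
Step 3: Discriminant = (-16)^2 - 4*8*5 = 96
Step 4: Number of fixed points = 2

2


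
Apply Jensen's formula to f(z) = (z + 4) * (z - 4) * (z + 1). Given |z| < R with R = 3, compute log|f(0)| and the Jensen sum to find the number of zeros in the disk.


Jensen's formula: (1/2pi)*integral log|f(Re^it)|dt = log|f(0)| + sum_{|a_k|<R} log(R/|a_k|)
Step 1: f(0) = 4 * (-4) * 1 = -16
Step 2: log|f(0)| = log|-4| + log|4| + log|-1| = 2.7726
Step 3: Zeros inside |z| < 3: -1
Step 4: Jensen sum = log(3/1) = 1.0986
Step 5: n(R) = number of terms in the Jensen sum = count of zeros inside |z| < 3 = 1

1


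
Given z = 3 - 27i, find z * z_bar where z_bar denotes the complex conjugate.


Step 1: conj(z) = 3 + 27i
Step 2: z * conj(z) = 3^2 + (-27)^2
Step 3: = 9 + 729 = 738

738


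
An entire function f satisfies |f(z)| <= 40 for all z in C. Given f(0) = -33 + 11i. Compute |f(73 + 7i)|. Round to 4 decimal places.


Step 1: By Liouville's theorem, a bounded entire function is constant.
Step 2: f(z) = f(0) = -33 + 11i for all z.
Step 3: |f(w)| = |-33 + 11i| = sqrt(1089 + 121)
Step 4: = 34.7851

34.7851


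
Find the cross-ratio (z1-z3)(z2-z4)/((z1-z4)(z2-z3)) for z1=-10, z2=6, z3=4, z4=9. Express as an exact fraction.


Step 1: (z1-z3)(z2-z4) = (-14) * (-3) = 42
Step 2: (z1-z4)(z2-z3) = (-19) * 2 = -38
Step 3: Cross-ratio = -42/38 = -21/19

-21/19


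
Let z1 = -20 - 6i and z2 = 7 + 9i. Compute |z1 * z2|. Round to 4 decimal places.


Step 1: |z1| = sqrt((-20)^2 + (-6)^2) = sqrt(436)
Step 2: |z2| = sqrt(7^2 + 9^2) = sqrt(130)
Step 3: |z1*z2| = |z1|*|z2| = sqrt(436) * sqrt(130) = sqrt(436 * 130) = sqrt(56680)
Step 4: = 238.0756

238.0756


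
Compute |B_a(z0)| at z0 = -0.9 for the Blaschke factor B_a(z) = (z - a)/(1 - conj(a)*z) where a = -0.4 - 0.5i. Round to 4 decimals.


Step 1: Numerator z0 - a = -0.9 - (-0.4 - 0.5i) = -0.5 + 0.5i
Step 2: Denominator 1 - conj(a)*z0 = 1 - (-0.4 + 0.5i)*(-0.9) = 0.64 + 0.45i
Step 3: |z0 - a|^2 = (-0.5)^2 + 0.5^2 = 0.5; |1 - conj(a)*z0|^2 = 0.64^2 + 0.45^2 = 0.6121
Step 4: |B_a(-0.9)| = sqrt(0.5 / 0.6121) = sqrt(0.81686)
Step 5: = 0.9038

0.9038


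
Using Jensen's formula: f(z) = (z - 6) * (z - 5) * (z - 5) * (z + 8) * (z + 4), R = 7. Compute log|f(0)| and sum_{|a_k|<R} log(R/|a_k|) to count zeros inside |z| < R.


Jensen's formula: (1/2pi)*integral log|f(Re^it)|dt = log|f(0)| + sum_{|a_k|<R} log(R/|a_k|)
Step 1: f(0) = (-6) * (-5) * (-5) * 8 * 4 = -4800
Step 2: log|f(0)| = log|6| + log|5| + log|5| + log|-8| + log|-4| = 8.4764
Step 3: Zeros inside |z| < 7: 6, 5, 5, -4
Step 4: Jensen sum = log(7/6) + log(7/5) + log(7/5) + log(7/4) = 1.3867
Step 5: n(R) = number of terms in the Jensen sum = count of zeros inside |z| < 7 = 4

4


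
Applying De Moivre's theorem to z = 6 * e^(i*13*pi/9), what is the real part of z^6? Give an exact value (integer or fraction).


Step 1: By De Moivre's theorem, z^6 = 6^6 * e^(i*6*13*pi/9) = 46656 * (cos(26*pi/3) + i*sin(26*pi/3))
Step 2: |z|^6 = 6^6 = 46656
Step 3: Reduce the angle mod 2*pi: 26*pi/3 - 8*pi = 2*pi/3
Step 4: cos(2*pi/3) = -1/2
Step 5: Re(z^6) = 46656 * (-1/2) = -23328

-23328


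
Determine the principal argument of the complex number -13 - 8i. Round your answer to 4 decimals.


Step 1: z = -13 - 8i
Step 2: arg(z) = atan2(-8, -13)
Step 3: arg(z) = -2.5899

-2.5899


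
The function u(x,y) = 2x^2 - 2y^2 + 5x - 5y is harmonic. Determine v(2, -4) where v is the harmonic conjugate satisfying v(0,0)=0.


Step 1: v_x = -u_y = 4y + 5
Step 2: v_y = u_x = 4x + 5
Step 3: v = 4xy + 5x + 5y + C
Step 4: v(0,0) = 0 => C = 0
Step 5: v(2, -4) = -42

-42


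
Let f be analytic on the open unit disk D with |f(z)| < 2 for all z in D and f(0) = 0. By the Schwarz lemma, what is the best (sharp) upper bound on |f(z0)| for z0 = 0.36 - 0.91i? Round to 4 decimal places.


Step 1: g = f/2 maps D -> D with g(0) = 0, so by the Schwarz lemma |g(z)| <= |z|, i.e. |f(z)| <= 2|z|; this is sharp (f(z) = 2z).
Step 2: |z0|^2 = 0.36^2 + (-0.91)^2 = 0.9577
Step 3: |z0| = sqrt(0.9577) = 0.978621
Step 4: Best bound = 2 * |z0| = 2 * 0.978621 = 1.9572

1.9572


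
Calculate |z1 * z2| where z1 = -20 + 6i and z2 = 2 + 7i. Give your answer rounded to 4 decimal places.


Step 1: |z1| = sqrt((-20)^2 + 6^2) = sqrt(436)
Step 2: |z2| = sqrt(2^2 + 7^2) = sqrt(53)
Step 3: |z1*z2| = |z1|*|z2| = sqrt(436) * sqrt(53) = sqrt(436 * 53) = sqrt(23108)
Step 4: = 152.0132

152.0132


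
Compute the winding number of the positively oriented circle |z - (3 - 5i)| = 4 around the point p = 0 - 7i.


Step 1: Center c = (3, -5), radius = 4
Step 2: |p - c|^2 = (-3)^2 + (-2)^2 = 13
Step 3: r^2 = 16
Step 4: |p-c| < r so winding number = 1

1


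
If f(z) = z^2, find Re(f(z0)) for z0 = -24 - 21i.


Step 1: z0 = -24 - 21i
Step 2: z0^2 = (-24)^2 - (-21)^2 + 1008i
Step 3: real part = 576 - 441 = 135

135


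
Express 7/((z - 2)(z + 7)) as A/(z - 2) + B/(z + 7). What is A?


Step 1: Multiply both sides by (z - 2) and set z = 2
Step 2: A = 7 / (2 + 7)
Step 3: A = 7 / 9
Step 4: A = 7/9

7/9


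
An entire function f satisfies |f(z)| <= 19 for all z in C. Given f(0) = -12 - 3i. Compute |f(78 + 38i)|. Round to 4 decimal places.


Step 1: By Liouville's theorem, a bounded entire function is constant.
Step 2: f(z) = f(0) = -12 - 3i for all z.
Step 3: |f(w)| = |-12 - 3i| = sqrt(144 + 9)
Step 4: = 12.3693

12.3693


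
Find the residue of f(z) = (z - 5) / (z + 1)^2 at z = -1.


Step 1: Pole of order 2 at z = -1
Step 2: Res = lim d/dz [(z + 1)^2 * f(z)] as z -> -1
Step 3: (z + 1)^2 * f(z) = z - 5
Step 4: d/dz[z - 5] = 1

1


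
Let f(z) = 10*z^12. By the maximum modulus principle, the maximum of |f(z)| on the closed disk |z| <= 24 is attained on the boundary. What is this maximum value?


Step 1: On |z| = 24, |f(z)| = 10 * |z|^12 = 10 * 24^12
Step 2: By maximum modulus principle, maximum is on boundary.
Step 3: Maximum = 10 * 36520347436056576 = 365203474360565760

365203474360565760


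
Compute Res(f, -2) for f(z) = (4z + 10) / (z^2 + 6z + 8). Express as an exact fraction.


Step 1: Q(z) = z^2 + 6z + 8 = (z + 2)(z + 4)
Step 2: Q'(z) = 2z + 6
Step 3: Q'(-2) = 2, P(-2) = 2
Step 4: Res = P(-2)/Q'(-2) = 2/2 = 1

1


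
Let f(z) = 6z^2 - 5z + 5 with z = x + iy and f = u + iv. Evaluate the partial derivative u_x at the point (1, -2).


Step 1: f(z) = 6(x+iy)^2 - 5(x+iy) + 5
Step 2: u = 6(x^2 - y^2) - 5x + 5
Step 3: u_x = 12x - 5
Step 4: At (1, -2): u_x = 12 - 5 = 7

7


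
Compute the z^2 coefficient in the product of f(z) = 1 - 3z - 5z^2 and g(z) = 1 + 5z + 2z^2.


Step 1: z^2 term in f*g comes from: (1)*(2z^2) + (-3z)*(5z) + (-5z^2)*(1)
Step 2: = 2 - 15 - 5
Step 3: = -18

-18


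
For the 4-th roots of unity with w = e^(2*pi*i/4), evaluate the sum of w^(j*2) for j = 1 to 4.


Step 1: The sum sum_{j=1}^{n} w^(k*j) equals n if n | k, else 0.
Step 2: Here n = 4, k = 2
Step 3: Does n divide k? 4 | 2 -> False
Step 4: Sum = 0

0


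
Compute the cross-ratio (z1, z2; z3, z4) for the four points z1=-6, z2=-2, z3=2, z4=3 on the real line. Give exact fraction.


Step 1: (z1-z3)(z2-z4) = (-8) * (-5) = 40
Step 2: (z1-z4)(z2-z3) = (-9) * (-4) = 36
Step 3: Cross-ratio = 40/36 = 10/9

10/9


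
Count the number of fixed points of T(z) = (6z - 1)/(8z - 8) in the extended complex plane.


Step 1: Fixed points satisfy T(z) = z
Step 2: 8z^2 - 14z + 1 = 0
Step 3: Discriminant = (-14)^2 - 4*8*1 = 164
Step 4: Number of fixed points = 2

2


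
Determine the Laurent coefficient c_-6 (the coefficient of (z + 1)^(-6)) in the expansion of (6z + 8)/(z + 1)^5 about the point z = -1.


Step 1: Write the numerator in powers of (z + 1): 6z + 8 = 6(z + 1) + (6*(-1) + 8) = 6(z + 1) + 2
Step 2: Divide by (z + 1)^5: f(z) = 2(z + 1)^(-5) + 6(z + 1)^(-4)
Step 3: This finite sum is the Laurent series of f about z = -1.
Step 4: Only the powers -5 and -4 appear, so the coefficient of (z + 1)^(-6) = 0

0


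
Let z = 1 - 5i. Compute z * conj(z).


Step 1: conj(z) = 1 + 5i
Step 2: z * conj(z) = 1^2 + (-5)^2
Step 3: = 1 + 25 = 26

26


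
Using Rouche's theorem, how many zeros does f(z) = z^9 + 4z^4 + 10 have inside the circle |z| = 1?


Step 1: On |z| = 1 the three terms have sizes |z^9| = 1^9 = 1, |4z^4| = 4*1^4 = 4, |10| = 10
Step 2: The dominant term is g(z) = 10; let h(z) = z^9 + 4z^4 so f = g + h
Step 3: On |z| = 1: |g| = 10 and |h| <= 1 + 4 = 5
Step 4: Since 10 > 5, |h| < |g| on |z| = 1, so by Rouche f has the same number of zeros as g inside |z| < 1
Step 5: g(z) = 10 is a nonzero constant with no zeros inside |z| < 1. Answer = 0

0


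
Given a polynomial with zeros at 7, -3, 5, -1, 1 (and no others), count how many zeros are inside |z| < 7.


Step 1: Check each root:
  z = 7: |7| = 7 >= 7
  z = -3: |-3| = 3 < 7
  z = 5: |5| = 5 < 7
  z = -1: |-1| = 1 < 7
  z = 1: |1| = 1 < 7
Step 2: Count = 4

4


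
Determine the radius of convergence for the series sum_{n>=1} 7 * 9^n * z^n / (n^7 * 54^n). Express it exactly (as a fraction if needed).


Step 1: General term a_n = 7 * 9^n / (n^7 * 54^n)
Step 2: By the root test, |a_n|^(1/n) = 7^(1/n) * 9 / (n^(7/n) * 54) -> 9/54 as n -> infinity (since 7^(1/n) -> 1 and n^(7/n) -> 1)
Step 3: R = 1/lim|a_n|^(1/n) = 54/9 = 6

6


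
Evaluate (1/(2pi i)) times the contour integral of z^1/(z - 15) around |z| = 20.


Step 1: f(z) = z^1, a = 15 is inside |z| = 20
Step 2: By Cauchy integral formula: (1/(2pi*i)) * integral = f(a)
Step 3: f(15) = 15^1 = 15

15


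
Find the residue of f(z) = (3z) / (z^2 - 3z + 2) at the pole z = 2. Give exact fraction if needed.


Step 1: Q(z) = z^2 - 3z + 2 = (z - 2)(z - 1)
Step 2: Q'(z) = 2z - 3
Step 3: Q'(2) = 1, P(2) = 6
Step 4: Res = P(2)/Q'(2) = 6/1 = 6

6


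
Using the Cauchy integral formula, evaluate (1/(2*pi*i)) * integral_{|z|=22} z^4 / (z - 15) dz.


Step 1: f(z) = z^4, a = 15 is inside |z| = 22
Step 2: By Cauchy integral formula: (1/(2pi*i)) * integral = f(a)
Step 3: f(15) = 15^4 = 50625

50625


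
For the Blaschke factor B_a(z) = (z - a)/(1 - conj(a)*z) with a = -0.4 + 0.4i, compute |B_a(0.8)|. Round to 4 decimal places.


Step 1: Numerator z0 - a = 0.8 - (-0.4 + 0.4i) = 1.2 - 0.4i
Step 2: Denominator 1 - conj(a)*z0 = 1 - (-0.4 - 0.4i)*0.8 = 1.32 + 0.32i
Step 3: |z0 - a|^2 = 1.2^2 + (-0.4)^2 = 1.6; |1 - conj(a)*z0|^2 = 1.32^2 + 0.32^2 = 1.8448
Step 4: |B_a(0.8)| = sqrt(1.6 / 1.8448) = sqrt(0.867303)
Step 5: = 0.9313

0.9313


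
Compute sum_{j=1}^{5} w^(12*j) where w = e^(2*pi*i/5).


Step 1: The sum sum_{j=1}^{n} w^(k*j) equals n if n | k, else 0.
Step 2: Here n = 5, k = 12
Step 3: Does n divide k? 5 | 12 -> False
Step 4: Sum = 0

0


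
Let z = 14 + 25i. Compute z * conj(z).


Step 1: conj(z) = 14 - 25i
Step 2: z * conj(z) = 14^2 + 25^2
Step 3: = 196 + 625 = 821

821


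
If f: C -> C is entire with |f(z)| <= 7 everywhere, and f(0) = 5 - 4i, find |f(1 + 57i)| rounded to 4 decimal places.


Step 1: By Liouville's theorem, a bounded entire function is constant.
Step 2: f(z) = f(0) = 5 - 4i for all z.
Step 3: |f(w)| = |5 - 4i| = sqrt(25 + 16)
Step 4: = 6.4031

6.4031


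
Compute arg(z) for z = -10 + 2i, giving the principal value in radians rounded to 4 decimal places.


Step 1: z = -10 + 2i
Step 2: arg(z) = atan2(2, -10)
Step 3: arg(z) = 2.9442

2.9442


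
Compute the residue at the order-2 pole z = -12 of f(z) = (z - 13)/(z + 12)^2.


Step 1: Pole of order 2 at z = -12
Step 2: Res = lim d/dz [(z + 12)^2 * f(z)] as z -> -12
Step 3: (z + 12)^2 * f(z) = z - 13
Step 4: d/dz[z - 13] = 1

1


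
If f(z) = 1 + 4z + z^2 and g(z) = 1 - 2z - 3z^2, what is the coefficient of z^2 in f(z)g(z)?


Step 1: z^2 term in f*g comes from: (1)*(-3z^2) + (4z)*(-2z) + (z^2)*(1)
Step 2: = -3 - 8 + 1
Step 3: = -10

-10


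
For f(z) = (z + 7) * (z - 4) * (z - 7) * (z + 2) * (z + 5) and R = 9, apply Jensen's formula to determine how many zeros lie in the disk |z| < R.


Jensen's formula: (1/2pi)*integral log|f(Re^it)|dt = log|f(0)| + sum_{|a_k|<R} log(R/|a_k|)
Step 1: f(0) = 7 * (-4) * (-7) * 2 * 5 = 1960
Step 2: log|f(0)| = log|-7| + log|4| + log|7| + log|-2| + log|-5| = 7.5807
Step 3: Zeros inside |z| < 9: -7, 4, 7, -2, -5
Step 4: Jensen sum = log(9/7) + log(9/4) + log(9/7) + log(9/2) + log(9/5) = 3.4054
Step 5: n(R) = number of terms in the Jensen sum = count of zeros inside |z| < 9 = 5

5


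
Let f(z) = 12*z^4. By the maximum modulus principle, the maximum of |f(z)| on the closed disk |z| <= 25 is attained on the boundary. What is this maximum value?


Step 1: On |z| = 25, |f(z)| = 12 * |z|^4 = 12 * 25^4
Step 2: By maximum modulus principle, maximum is on boundary.
Step 3: Maximum = 12 * 390625 = 4687500

4687500


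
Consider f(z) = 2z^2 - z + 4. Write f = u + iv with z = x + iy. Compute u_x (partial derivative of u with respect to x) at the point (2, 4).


Step 1: f(z) = 2(x+iy)^2 - (x+iy) + 4
Step 2: u = 2(x^2 - y^2) - x + 4
Step 3: u_x = 4x - 1
Step 4: At (2, 4): u_x = 8 - 1 = 7

7


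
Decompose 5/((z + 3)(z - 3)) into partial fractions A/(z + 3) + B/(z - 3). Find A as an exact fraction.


Step 1: Multiply both sides by (z + 3) and set z = -3
Step 2: A = 5 / (-3 - 3)
Step 3: A = 5 / (-6)
Step 4: A = -5/6

-5/6


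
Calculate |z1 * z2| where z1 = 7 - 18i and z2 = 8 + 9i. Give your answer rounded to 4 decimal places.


Step 1: |z1| = sqrt(7^2 + (-18)^2) = sqrt(373)
Step 2: |z2| = sqrt(8^2 + 9^2) = sqrt(145)
Step 3: |z1*z2| = |z1|*|z2| = sqrt(373) * sqrt(145) = sqrt(373 * 145) = sqrt(54085)
Step 4: = 232.5618

232.5618


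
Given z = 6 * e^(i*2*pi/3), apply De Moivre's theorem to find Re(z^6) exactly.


Step 1: By De Moivre's theorem, z^6 = 6^6 * e^(i*6*2*pi/3) = 46656 * (cos(4*pi) + i*sin(4*pi))
Step 2: |z|^6 = 6^6 = 46656
Step 3: Reduce the angle mod 2*pi: 4*pi - 4*pi = 0
Step 4: cos(0) = 1
Step 5: Re(z^6) = 46656 * 1 = 46656

46656


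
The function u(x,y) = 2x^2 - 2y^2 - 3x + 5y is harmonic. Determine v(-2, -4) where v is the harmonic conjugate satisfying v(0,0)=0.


Step 1: v_x = -u_y = 4y - 5
Step 2: v_y = u_x = 4x - 3
Step 3: v = 4xy - 5x - 3y + C
Step 4: v(0,0) = 0 => C = 0
Step 5: v(-2, -4) = 54

54


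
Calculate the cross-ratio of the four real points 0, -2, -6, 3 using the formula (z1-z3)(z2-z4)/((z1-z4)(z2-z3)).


Step 1: (z1-z3)(z2-z4) = 6 * (-5) = -30
Step 2: (z1-z4)(z2-z3) = (-3) * 4 = -12
Step 3: Cross-ratio = 30/12 = 5/2

5/2


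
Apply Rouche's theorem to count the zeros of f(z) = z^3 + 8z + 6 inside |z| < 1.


Step 1: On |z| = 1 the three terms have sizes |z^3| = 1^3 = 1, |8z| = 8*1 = 8, |6| = 6
Step 2: The dominant term is g(z) = 8z; let h(z) = z^3 + 6 so f = g + h
Step 3: On |z| = 1: |g| = 8 and |h| <= 1 + 6 = 7
Step 4: Since 8 > 7, |h| < |g| on |z| = 1, so by Rouche f has the same number of zeros as g inside |z| < 1
Step 5: g(z) = 8z has 1 zero (at the origin, multiplicity 1) inside |z| < 1. Answer = 1

1


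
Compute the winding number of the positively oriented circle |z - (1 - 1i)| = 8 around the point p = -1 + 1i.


Step 1: Center c = (1, -1), radius = 8
Step 2: |p - c|^2 = (-2)^2 + 2^2 = 8
Step 3: r^2 = 64
Step 4: |p-c| < r so winding number = 1

1


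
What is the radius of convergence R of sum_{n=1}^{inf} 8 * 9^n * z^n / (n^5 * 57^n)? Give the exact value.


Step 1: General term a_n = 8 * 9^n / (n^5 * 57^n)
Step 2: By the root test, |a_n|^(1/n) = 8^(1/n) * 9 / (n^(5/n) * 57) -> 9/57 as n -> infinity (since 8^(1/n) -> 1 and n^(5/n) -> 1)
Step 3: R = 1/lim|a_n|^(1/n) = 57/9 = 19/3

19/3


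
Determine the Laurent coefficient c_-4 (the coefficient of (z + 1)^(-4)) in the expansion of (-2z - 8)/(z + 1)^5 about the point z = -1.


Step 1: Write the numerator in powers of (z + 1): -2z - 8 = -2(z + 1) + (-2*(-1) - 8) = -2(z + 1) - 6
Step 2: Divide by (z + 1)^5: f(z) = -6(z + 1)^(-5) - 2(z + 1)^(-4)
Step 3: This finite sum is the Laurent series of f about z = -1.
Step 4: Coefficient of (z + 1)^(-4) = coefficient of (z + 1) in the re-centred numerator = -2

-2


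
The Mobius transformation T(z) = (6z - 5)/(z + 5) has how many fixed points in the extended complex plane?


Step 1: Fixed points satisfy T(z) = z
Step 2: z^2 - z + 5 = 0
Step 3: Discriminant = (-1)^2 - 4*1*5 = -19
Step 4: Number of fixed points = 2

2


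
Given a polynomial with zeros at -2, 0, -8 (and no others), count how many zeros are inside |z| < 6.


Step 1: Check each root:
  z = -2: |-2| = 2 < 6
  z = 0: |0| = 0 < 6
  z = -8: |-8| = 8 >= 6
Step 2: Count = 2

2


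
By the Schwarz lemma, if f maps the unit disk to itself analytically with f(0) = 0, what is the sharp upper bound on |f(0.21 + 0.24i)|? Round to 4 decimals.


Step 1: Schwarz lemma: if f: D -> D is analytic with f(0) = 0, then |f(z)| <= |z| for all z in D, and this is sharp (f(z) = z).
Step 2: |z0|^2 = 0.21^2 + 0.24^2 = 0.1017
Step 3: |z0| = sqrt(0.1017) = 0.318904
Step 4: Best bound = |z0| = 0.3189

0.3189


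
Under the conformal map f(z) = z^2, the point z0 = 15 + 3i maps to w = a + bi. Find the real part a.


Step 1: z0 = 15 + 3i
Step 2: z0^2 = 15^2 - 3^2 + 90i
Step 3: real part = 225 - 9 = 216

216


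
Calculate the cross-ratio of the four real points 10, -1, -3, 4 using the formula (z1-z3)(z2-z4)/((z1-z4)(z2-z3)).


Step 1: (z1-z3)(z2-z4) = 13 * (-5) = -65
Step 2: (z1-z4)(z2-z3) = 6 * 2 = 12
Step 3: Cross-ratio = -65/12 = -65/12

-65/12


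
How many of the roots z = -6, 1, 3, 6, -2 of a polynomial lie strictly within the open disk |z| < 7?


Step 1: Check each root:
  z = -6: |-6| = 6 < 7
  z = 1: |1| = 1 < 7
  z = 3: |3| = 3 < 7
  z = 6: |6| = 6 < 7
  z = -2: |-2| = 2 < 7
Step 2: Count = 5

5


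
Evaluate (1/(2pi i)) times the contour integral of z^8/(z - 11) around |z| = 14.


Step 1: f(z) = z^8, a = 11 is inside |z| = 14
Step 2: By Cauchy integral formula: (1/(2pi*i)) * integral = f(a)
Step 3: f(11) = 11^8 = 214358881

214358881


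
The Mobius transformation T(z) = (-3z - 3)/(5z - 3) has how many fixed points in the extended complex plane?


Step 1: Fixed points satisfy T(z) = z
Step 2: 5z^2 + 3 = 0
Step 3: Discriminant = 0^2 - 4*5*3 = -60
Step 4: Number of fixed points = 2

2


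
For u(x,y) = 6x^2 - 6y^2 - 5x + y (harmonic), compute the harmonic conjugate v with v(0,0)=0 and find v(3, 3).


Step 1: v_x = -u_y = 12y - 1
Step 2: v_y = u_x = 12x - 5
Step 3: v = 12xy - x - 5y + C
Step 4: v(0,0) = 0 => C = 0
Step 5: v(3, 3) = 90

90


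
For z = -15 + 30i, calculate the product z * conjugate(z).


Step 1: conj(z) = -15 - 30i
Step 2: z * conj(z) = (-15)^2 + 30^2
Step 3: = 225 + 900 = 1125

1125


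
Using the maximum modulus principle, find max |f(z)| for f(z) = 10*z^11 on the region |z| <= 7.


Step 1: On |z| = 7, |f(z)| = 10 * |z|^11 = 10 * 7^11
Step 2: By maximum modulus principle, maximum is on boundary.
Step 3: Maximum = 10 * 1977326743 = 19773267430

19773267430


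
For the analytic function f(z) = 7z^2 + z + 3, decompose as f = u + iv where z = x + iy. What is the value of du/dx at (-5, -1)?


Step 1: f(z) = 7(x+iy)^2 + (x+iy) + 3
Step 2: u = 7(x^2 - y^2) + x + 3
Step 3: u_x = 14x + 1
Step 4: At (-5, -1): u_x = -70 + 1 = -69

-69


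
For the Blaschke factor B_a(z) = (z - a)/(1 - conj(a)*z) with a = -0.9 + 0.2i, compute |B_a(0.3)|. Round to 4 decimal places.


Step 1: Numerator z0 - a = 0.3 - (-0.9 + 0.2i) = 1.2 - 0.2i
Step 2: Denominator 1 - conj(a)*z0 = 1 - (-0.9 - 0.2i)*0.3 = 1.27 + 0.06i
Step 3: |z0 - a|^2 = 1.2^2 + (-0.2)^2 = 1.48; |1 - conj(a)*z0|^2 = 1.27^2 + 0.06^2 = 1.6165
Step 4: |B_a(0.3)| = sqrt(1.48 / 1.6165) = sqrt(0.915558)
Step 5: = 0.9568

0.9568


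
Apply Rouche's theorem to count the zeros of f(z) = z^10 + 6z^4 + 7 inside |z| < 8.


Step 1: On |z| = 8 the three terms have sizes |z^10| = 8^10 = 1073741824, |6z^4| = 6*8^4 = 24576, |7| = 7
Step 2: The dominant term is g(z) = z^10; let h(z) = 6z^4 + 7 so f = g + h
Step 3: On |z| = 8: |g| = 1073741824 and |h| <= 24576 + 7 = 24583
Step 4: Since 1073741824 > 24583, |h| < |g| on |z| = 8, so by Rouche f has the same number of zeros as g inside |z| < 8
Step 5: g(z) = z^10 has 10 zeros (all at the origin) inside |z| < 8. Answer = 10

10


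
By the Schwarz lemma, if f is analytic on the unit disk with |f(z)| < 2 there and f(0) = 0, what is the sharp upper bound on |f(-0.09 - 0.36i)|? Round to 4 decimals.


Step 1: g = f/2 maps D -> D with g(0) = 0, so by the Schwarz lemma |g(z)| <= |z|, i.e. |f(z)| <= 2|z|; this is sharp (f(z) = 2z).
Step 2: |z0|^2 = (-0.09)^2 + (-0.36)^2 = 0.1377
Step 3: |z0| = sqrt(0.1377) = 0.37108
Step 4: Best bound = 2 * |z0| = 2 * 0.37108 = 0.7422

0.7422


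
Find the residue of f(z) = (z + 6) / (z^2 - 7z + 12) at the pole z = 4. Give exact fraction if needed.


Step 1: Q(z) = z^2 - 7z + 12 = (z - 4)(z - 3)
Step 2: Q'(z) = 2z - 7
Step 3: Q'(4) = 1, P(4) = 10
Step 4: Res = P(4)/Q'(4) = 10/1 = 10

10


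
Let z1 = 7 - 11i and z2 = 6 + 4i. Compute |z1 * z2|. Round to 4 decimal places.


Step 1: |z1| = sqrt(7^2 + (-11)^2) = sqrt(170)
Step 2: |z2| = sqrt(6^2 + 4^2) = sqrt(52)
Step 3: |z1*z2| = |z1|*|z2| = sqrt(170) * sqrt(52) = sqrt(170 * 52) = sqrt(8840)
Step 4: = 94.0213

94.0213


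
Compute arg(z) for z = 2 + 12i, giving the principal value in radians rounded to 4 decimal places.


Step 1: z = 2 + 12i
Step 2: arg(z) = atan2(12, 2)
Step 3: arg(z) = 1.4056

1.4056


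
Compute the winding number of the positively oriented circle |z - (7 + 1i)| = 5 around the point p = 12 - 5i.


Step 1: Center c = (7, 1), radius = 5
Step 2: |p - c|^2 = 5^2 + (-6)^2 = 61
Step 3: r^2 = 25
Step 4: |p-c| > r so winding number = 0

0


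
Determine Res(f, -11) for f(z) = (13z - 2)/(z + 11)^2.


Step 1: Pole of order 2 at z = -11
Step 2: Res = lim d/dz [(z + 11)^2 * f(z)] as z -> -11
Step 3: (z + 11)^2 * f(z) = 13z - 2
Step 4: d/dz[13z - 2] = 13

13


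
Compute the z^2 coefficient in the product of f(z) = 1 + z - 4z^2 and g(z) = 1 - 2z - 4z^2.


Step 1: z^2 term in f*g comes from: (1)*(-4z^2) + (z)*(-2z) + (-4z^2)*(1)
Step 2: = -4 - 2 - 4
Step 3: = -10

-10


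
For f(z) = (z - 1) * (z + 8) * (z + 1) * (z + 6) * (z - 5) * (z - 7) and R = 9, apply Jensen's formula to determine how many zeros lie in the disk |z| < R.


Jensen's formula: (1/2pi)*integral log|f(Re^it)|dt = log|f(0)| + sum_{|a_k|<R} log(R/|a_k|)
Step 1: f(0) = (-1) * 8 * 1 * 6 * (-5) * (-7) = -1680
Step 2: log|f(0)| = log|1| + log|-8| + log|-1| + log|-6| + log|5| + log|7| = 7.4265
Step 3: Zeros inside |z| < 9: 1, -8, -1, -6, 5, 7
Step 4: Jensen sum = log(9/1) + log(9/8) + log(9/1) + log(9/6) + log(9/5) + log(9/7) = 5.7568
Step 5: n(R) = number of terms in the Jensen sum = count of zeros inside |z| < 9 = 6

6


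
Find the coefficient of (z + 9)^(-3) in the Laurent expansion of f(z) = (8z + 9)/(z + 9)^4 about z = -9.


Step 1: Write the numerator in powers of (z + 9): 8z + 9 = 8(z + 9) + (8*(-9) + 9) = 8(z + 9) - 63
Step 2: Divide by (z + 9)^4: f(z) = -63(z + 9)^(-4) + 8(z + 9)^(-3)
Step 3: This finite sum is the Laurent series of f about z = -9.
Step 4: Coefficient of (z + 9)^(-3) = coefficient of (z + 9) in the re-centred numerator = 8

8


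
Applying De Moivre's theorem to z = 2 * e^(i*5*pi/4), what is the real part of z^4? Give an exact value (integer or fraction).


Step 1: By De Moivre's theorem, z^4 = 2^4 * e^(i*4*5*pi/4) = 16 * (cos(5*pi) + i*sin(5*pi))
Step 2: |z|^4 = 2^4 = 16
Step 3: Reduce the angle mod 2*pi: 5*pi - 4*pi = pi
Step 4: cos(pi) = -1
Step 5: Re(z^4) = 16 * (-1) = -16

-16


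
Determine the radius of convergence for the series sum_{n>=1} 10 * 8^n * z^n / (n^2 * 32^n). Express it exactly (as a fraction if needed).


Step 1: General term a_n = 10 * 8^n / (n^2 * 32^n)
Step 2: By the root test, |a_n|^(1/n) = 10^(1/n) * 8 / (n^(2/n) * 32) -> 8/32 as n -> infinity (since 10^(1/n) -> 1 and n^(2/n) -> 1)
Step 3: R = 1/lim|a_n|^(1/n) = 32/8 = 4

4


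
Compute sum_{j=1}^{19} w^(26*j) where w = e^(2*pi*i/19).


Step 1: The sum sum_{j=1}^{n} w^(k*j) equals n if n | k, else 0.
Step 2: Here n = 19, k = 26
Step 3: Does n divide k? 19 | 26 -> False
Step 4: Sum = 0

0


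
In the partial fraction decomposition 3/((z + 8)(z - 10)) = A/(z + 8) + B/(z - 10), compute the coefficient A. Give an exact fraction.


Step 1: Multiply both sides by (z + 8) and set z = -8
Step 2: A = 3 / (-8 - 10)
Step 3: A = 3 / (-18)
Step 4: A = -1/6

-1/6


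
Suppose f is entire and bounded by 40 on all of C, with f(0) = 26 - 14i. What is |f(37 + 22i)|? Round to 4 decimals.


Step 1: By Liouville's theorem, a bounded entire function is constant.
Step 2: f(z) = f(0) = 26 - 14i for all z.
Step 3: |f(w)| = |26 - 14i| = sqrt(676 + 196)
Step 4: = 29.5296

29.5296


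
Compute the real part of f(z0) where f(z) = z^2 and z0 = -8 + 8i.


Step 1: z0 = -8 + 8i
Step 2: z0^2 = (-8)^2 - 8^2 - 128i
Step 3: real part = 64 - 64 = 0

0


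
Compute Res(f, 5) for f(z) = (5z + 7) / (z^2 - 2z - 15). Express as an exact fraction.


Step 1: Q(z) = z^2 - 2z - 15 = (z - 5)(z + 3)
Step 2: Q'(z) = 2z - 2
Step 3: Q'(5) = 8, P(5) = 32
Step 4: Res = P(5)/Q'(5) = 32/8 = 4

4


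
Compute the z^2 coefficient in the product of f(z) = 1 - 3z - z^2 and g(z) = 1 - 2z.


Step 1: z^2 term in f*g comes from: (1)*(0) + (-3z)*(-2z) + (-z^2)*(1)
Step 2: = 0 + 6 - 1
Step 3: = 5

5


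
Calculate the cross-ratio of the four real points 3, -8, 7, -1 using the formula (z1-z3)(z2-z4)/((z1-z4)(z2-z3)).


Step 1: (z1-z3)(z2-z4) = (-4) * (-7) = 28
Step 2: (z1-z4)(z2-z3) = 4 * (-15) = -60
Step 3: Cross-ratio = -28/60 = -7/15

-7/15


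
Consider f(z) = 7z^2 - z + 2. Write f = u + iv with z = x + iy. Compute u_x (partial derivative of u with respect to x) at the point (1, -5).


Step 1: f(z) = 7(x+iy)^2 - (x+iy) + 2
Step 2: u = 7(x^2 - y^2) - x + 2
Step 3: u_x = 14x - 1
Step 4: At (1, -5): u_x = 14 - 1 = 13

13


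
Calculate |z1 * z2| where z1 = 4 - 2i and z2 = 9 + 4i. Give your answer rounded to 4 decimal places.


Step 1: |z1| = sqrt(4^2 + (-2)^2) = sqrt(20)
Step 2: |z2| = sqrt(9^2 + 4^2) = sqrt(97)
Step 3: |z1*z2| = |z1|*|z2| = sqrt(20) * sqrt(97) = sqrt(20 * 97) = sqrt(1940)
Step 4: = 44.0454

44.0454


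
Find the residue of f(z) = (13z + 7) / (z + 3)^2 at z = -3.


Step 1: Pole of order 2 at z = -3
Step 2: Res = lim d/dz [(z + 3)^2 * f(z)] as z -> -3
Step 3: (z + 3)^2 * f(z) = 13z + 7
Step 4: d/dz[13z + 7] = 13

13


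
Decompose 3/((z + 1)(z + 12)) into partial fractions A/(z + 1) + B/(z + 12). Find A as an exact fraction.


Step 1: Multiply both sides by (z + 1) and set z = -1
Step 2: A = 3 / (-1 + 12)
Step 3: A = 3 / 11
Step 4: A = 3/11

3/11


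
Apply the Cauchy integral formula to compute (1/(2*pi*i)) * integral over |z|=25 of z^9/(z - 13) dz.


Step 1: f(z) = z^9, a = 13 is inside |z| = 25
Step 2: By Cauchy integral formula: (1/(2pi*i)) * integral = f(a)
Step 3: f(13) = 13^9 = 10604499373

10604499373


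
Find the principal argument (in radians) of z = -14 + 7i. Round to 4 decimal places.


Step 1: z = -14 + 7i
Step 2: arg(z) = atan2(7, -14)
Step 3: arg(z) = 2.6779

2.6779


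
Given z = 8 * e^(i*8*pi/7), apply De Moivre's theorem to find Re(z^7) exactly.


Step 1: By De Moivre's theorem, z^7 = 8^7 * e^(i*7*8*pi/7) = 2097152 * (cos(8*pi) + i*sin(8*pi))
Step 2: |z|^7 = 8^7 = 2097152
Step 3: Reduce the angle mod 2*pi: 8*pi - 8*pi = 0
Step 4: cos(0) = 1
Step 5: Re(z^7) = 2097152 * 1 = 2097152

2097152


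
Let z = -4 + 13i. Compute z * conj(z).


Step 1: conj(z) = -4 - 13i
Step 2: z * conj(z) = (-4)^2 + 13^2
Step 3: = 16 + 169 = 185

185


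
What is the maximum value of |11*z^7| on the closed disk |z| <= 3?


Step 1: On |z| = 3, |f(z)| = 11 * |z|^7 = 11 * 3^7
Step 2: By maximum modulus principle, maximum is on boundary.
Step 3: Maximum = 11 * 2187 = 24057

24057


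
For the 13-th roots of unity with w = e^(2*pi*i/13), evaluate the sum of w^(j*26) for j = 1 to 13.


Step 1: The sum sum_{j=1}^{n} w^(k*j) equals n if n | k, else 0.
Step 2: Here n = 13, k = 26
Step 3: Does n divide k? 13 | 26 -> True
Step 4: Sum = 13

13


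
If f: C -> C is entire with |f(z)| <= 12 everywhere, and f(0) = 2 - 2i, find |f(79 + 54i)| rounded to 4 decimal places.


Step 1: By Liouville's theorem, a bounded entire function is constant.
Step 2: f(z) = f(0) = 2 - 2i for all z.
Step 3: |f(w)| = |2 - 2i| = sqrt(4 + 4)
Step 4: = 2.8284

2.8284


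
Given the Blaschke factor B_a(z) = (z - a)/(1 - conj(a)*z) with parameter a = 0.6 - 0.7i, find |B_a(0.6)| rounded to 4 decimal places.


Step 1: Numerator z0 - a = 0.6 - (0.6 - 0.7i) = 0 + 0.7i
Step 2: Denominator 1 - conj(a)*z0 = 1 - (0.6 + 0.7i)*0.6 = 0.64 - 0.42i
Step 3: |z0 - a|^2 = 0^2 + 0.7^2 = 0.49; |1 - conj(a)*z0|^2 = 0.64^2 + (-0.42)^2 = 0.586
Step 4: |B_a(0.6)| = sqrt(0.49 / 0.586) = sqrt(0.836177)
Step 5: = 0.9144

0.9144


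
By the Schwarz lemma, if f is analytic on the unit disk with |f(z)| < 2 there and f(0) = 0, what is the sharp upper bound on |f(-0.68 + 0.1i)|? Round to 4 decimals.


Step 1: g = f/2 maps D -> D with g(0) = 0, so by the Schwarz lemma |g(z)| <= |z|, i.e. |f(z)| <= 2|z|; this is sharp (f(z) = 2z).
Step 2: |z0|^2 = (-0.68)^2 + 0.1^2 = 0.4724
Step 3: |z0| = sqrt(0.4724) = 0.687314
Step 4: Best bound = 2 * |z0| = 2 * 0.687314 = 1.3746

1.3746


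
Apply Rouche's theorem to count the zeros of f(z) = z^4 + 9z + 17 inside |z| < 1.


Step 1: On |z| = 1 the three terms have sizes |z^4| = 1^4 = 1, |9z| = 9*1 = 9, |17| = 17
Step 2: The dominant term is g(z) = 17; let h(z) = z^4 + 9z so f = g + h
Step 3: On |z| = 1: |g| = 17 and |h| <= 1 + 9 = 10
Step 4: Since 17 > 10, |h| < |g| on |z| = 1, so by Rouche f has the same number of zeros as g inside |z| < 1
Step 5: g(z) = 17 is a nonzero constant with no zeros inside |z| < 1. Answer = 0

0


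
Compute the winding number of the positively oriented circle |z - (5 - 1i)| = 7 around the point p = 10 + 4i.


Step 1: Center c = (5, -1), radius = 7
Step 2: |p - c|^2 = 5^2 + 5^2 = 50
Step 3: r^2 = 49
Step 4: |p-c| > r so winding number = 0

0


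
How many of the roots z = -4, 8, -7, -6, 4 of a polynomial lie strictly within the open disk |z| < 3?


Step 1: Check each root:
  z = -4: |-4| = 4 >= 3
  z = 8: |8| = 8 >= 3
  z = -7: |-7| = 7 >= 3
  z = -6: |-6| = 6 >= 3
  z = 4: |4| = 4 >= 3
Step 2: Count = 0

0


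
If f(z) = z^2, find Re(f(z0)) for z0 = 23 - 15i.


Step 1: z0 = 23 - 15i
Step 2: z0^2 = 23^2 - (-15)^2 - 690i
Step 3: real part = 529 - 225 = 304

304


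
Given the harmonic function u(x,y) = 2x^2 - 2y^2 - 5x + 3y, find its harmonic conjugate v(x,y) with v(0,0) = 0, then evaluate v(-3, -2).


Step 1: v_x = -u_y = 4y - 3
Step 2: v_y = u_x = 4x - 5
Step 3: v = 4xy - 3x - 5y + C
Step 4: v(0,0) = 0 => C = 0
Step 5: v(-3, -2) = 43

43


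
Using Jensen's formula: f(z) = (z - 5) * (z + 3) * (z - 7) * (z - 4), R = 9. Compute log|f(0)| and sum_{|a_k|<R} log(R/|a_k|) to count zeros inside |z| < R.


Jensen's formula: (1/2pi)*integral log|f(Re^it)|dt = log|f(0)| + sum_{|a_k|<R} log(R/|a_k|)
Step 1: f(0) = (-5) * 3 * (-7) * (-4) = -420
Step 2: log|f(0)| = log|5| + log|-3| + log|7| + log|4| = 6.0403
Step 3: Zeros inside |z| < 9: 5, -3, 7, 4
Step 4: Jensen sum = log(9/5) + log(9/3) + log(9/7) + log(9/4) = 2.7486
Step 5: n(R) = number of terms in the Jensen sum = count of zeros inside |z| < 9 = 4

4


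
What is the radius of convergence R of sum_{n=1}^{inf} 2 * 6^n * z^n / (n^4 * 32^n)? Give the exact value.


Step 1: General term a_n = 2 * 6^n / (n^4 * 32^n)
Step 2: By the root test, |a_n|^(1/n) = 2^(1/n) * 6 / (n^(4/n) * 32) -> 6/32 as n -> infinity (since 2^(1/n) -> 1 and n^(4/n) -> 1)
Step 3: R = 1/lim|a_n|^(1/n) = 32/6 = 16/3

16/3


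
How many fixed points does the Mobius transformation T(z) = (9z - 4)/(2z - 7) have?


Step 1: Fixed points satisfy T(z) = z
Step 2: 2z^2 - 16z + 4 = 0
Step 3: Discriminant = (-16)^2 - 4*2*4 = 224
Step 4: Number of fixed points = 2

2


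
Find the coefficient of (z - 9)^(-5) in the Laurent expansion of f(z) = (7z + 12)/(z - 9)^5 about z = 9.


Step 1: Write the numerator in powers of (z - 9): 7z + 12 = 7(z - 9) + (7*9 + 12) = 7(z - 9) + 75
Step 2: Divide by (z - 9)^5: f(z) = 75(z - 9)^(-5) + 7(z - 9)^(-4)
Step 3: This finite sum is the Laurent series of f about z = 9.
Step 4: Coefficient of (z - 9)^(-5) = 7*9 + 12 = 75

75


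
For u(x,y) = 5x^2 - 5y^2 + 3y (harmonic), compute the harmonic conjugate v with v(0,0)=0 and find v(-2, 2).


Step 1: v_x = -u_y = 10y - 3
Step 2: v_y = u_x = 10x + 0
Step 3: v = 10xy - 3x + C
Step 4: v(0,0) = 0 => C = 0
Step 5: v(-2, 2) = -34

-34


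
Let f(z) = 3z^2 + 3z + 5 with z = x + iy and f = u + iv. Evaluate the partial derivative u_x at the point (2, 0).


Step 1: f(z) = 3(x+iy)^2 + 3(x+iy) + 5
Step 2: u = 3(x^2 - y^2) + 3x + 5
Step 3: u_x = 6x + 3
Step 4: At (2, 0): u_x = 12 + 3 = 15

15


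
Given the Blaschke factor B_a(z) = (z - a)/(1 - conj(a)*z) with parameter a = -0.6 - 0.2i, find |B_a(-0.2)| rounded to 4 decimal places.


Step 1: Numerator z0 - a = -0.2 - (-0.6 - 0.2i) = 0.4 + 0.2i
Step 2: Denominator 1 - conj(a)*z0 = 1 - (-0.6 + 0.2i)*(-0.2) = 0.88 + 0.04i
Step 3: |z0 - a|^2 = 0.4^2 + 0.2^2 = 0.2; |1 - conj(a)*z0|^2 = 0.88^2 + 0.04^2 = 0.776
Step 4: |B_a(-0.2)| = sqrt(0.2 / 0.776) = sqrt(0.257732)
Step 5: = 0.5077

0.5077


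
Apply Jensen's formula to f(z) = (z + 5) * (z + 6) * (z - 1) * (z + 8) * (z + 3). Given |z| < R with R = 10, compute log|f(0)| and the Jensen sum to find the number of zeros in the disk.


Jensen's formula: (1/2pi)*integral log|f(Re^it)|dt = log|f(0)| + sum_{|a_k|<R} log(R/|a_k|)
Step 1: f(0) = 5 * 6 * (-1) * 8 * 3 = -720
Step 2: log|f(0)| = log|-5| + log|-6| + log|1| + log|-8| + log|-3| = 6.5793
Step 3: Zeros inside |z| < 10: -5, -6, 1, -8, -3
Step 4: Jensen sum = log(10/5) + log(10/6) + log(10/1) + log(10/8) + log(10/3) = 4.9337
Step 5: n(R) = number of terms in the Jensen sum = count of zeros inside |z| < 10 = 5

5


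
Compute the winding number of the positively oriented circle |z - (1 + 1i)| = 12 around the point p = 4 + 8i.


Step 1: Center c = (1, 1), radius = 12
Step 2: |p - c|^2 = 3^2 + 7^2 = 58
Step 3: r^2 = 144
Step 4: |p-c| < r so winding number = 1

1


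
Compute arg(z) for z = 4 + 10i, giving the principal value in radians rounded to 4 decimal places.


Step 1: z = 4 + 10i
Step 2: arg(z) = atan2(10, 4)
Step 3: arg(z) = 1.1903

1.1903


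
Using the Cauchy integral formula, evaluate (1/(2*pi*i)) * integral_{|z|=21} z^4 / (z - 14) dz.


Step 1: f(z) = z^4, a = 14 is inside |z| = 21
Step 2: By Cauchy integral formula: (1/(2pi*i)) * integral = f(a)
Step 3: f(14) = 14^4 = 38416

38416


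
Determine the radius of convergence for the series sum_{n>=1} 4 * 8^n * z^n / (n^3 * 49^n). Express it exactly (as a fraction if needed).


Step 1: General term a_n = 4 * 8^n / (n^3 * 49^n)
Step 2: By the root test, |a_n|^(1/n) = 4^(1/n) * 8 / (n^(3/n) * 49) -> 8/49 as n -> infinity (since 4^(1/n) -> 1 and n^(3/n) -> 1)
Step 3: R = 1/lim|a_n|^(1/n) = 49/8

49/8


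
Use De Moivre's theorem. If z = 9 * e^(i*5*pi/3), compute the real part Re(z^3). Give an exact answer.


Step 1: By De Moivre's theorem, z^3 = 9^3 * e^(i*3*5*pi/3) = 729 * (cos(5*pi) + i*sin(5*pi))
Step 2: |z|^3 = 9^3 = 729
Step 3: Reduce the angle mod 2*pi: 5*pi - 4*pi = pi
Step 4: cos(pi) = -1
Step 5: Re(z^3) = 729 * (-1) = -729

-729


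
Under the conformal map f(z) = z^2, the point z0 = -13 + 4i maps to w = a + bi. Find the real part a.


Step 1: z0 = -13 + 4i
Step 2: z0^2 = (-13)^2 - 4^2 - 104i
Step 3: real part = 169 - 16 = 153

153


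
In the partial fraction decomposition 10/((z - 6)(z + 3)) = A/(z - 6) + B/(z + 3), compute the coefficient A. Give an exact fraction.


Step 1: Multiply both sides by (z - 6) and set z = 6
Step 2: A = 10 / (6 + 3)
Step 3: A = 10 / 9
Step 4: A = 10/9

10/9


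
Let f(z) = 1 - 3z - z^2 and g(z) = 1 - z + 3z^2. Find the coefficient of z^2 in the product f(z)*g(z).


Step 1: z^2 term in f*g comes from: (1)*(3z^2) + (-3z)*(-z) + (-z^2)*(1)
Step 2: = 3 + 3 - 1
Step 3: = 5

5


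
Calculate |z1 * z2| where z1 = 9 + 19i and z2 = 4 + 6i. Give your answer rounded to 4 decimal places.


Step 1: |z1| = sqrt(9^2 + 19^2) = sqrt(442)
Step 2: |z2| = sqrt(4^2 + 6^2) = sqrt(52)
Step 3: |z1*z2| = |z1|*|z2| = sqrt(442) * sqrt(52) = sqrt(442 * 52) = sqrt(22984)
Step 4: = 151.6047

151.6047


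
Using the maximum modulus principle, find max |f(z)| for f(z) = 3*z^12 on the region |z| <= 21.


Step 1: On |z| = 21, |f(z)| = 3 * |z|^12 = 3 * 21^12
Step 2: By maximum modulus principle, maximum is on boundary.
Step 3: Maximum = 3 * 7355827511386641 = 22067482534159923

22067482534159923


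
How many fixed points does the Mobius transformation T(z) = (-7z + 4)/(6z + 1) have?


Step 1: Fixed points satisfy T(z) = z
Step 2: 6z^2 + 8z - 4 = 0
Step 3: Discriminant = 8^2 - 4*6*(-4) = 160
Step 4: Number of fixed points = 2

2
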